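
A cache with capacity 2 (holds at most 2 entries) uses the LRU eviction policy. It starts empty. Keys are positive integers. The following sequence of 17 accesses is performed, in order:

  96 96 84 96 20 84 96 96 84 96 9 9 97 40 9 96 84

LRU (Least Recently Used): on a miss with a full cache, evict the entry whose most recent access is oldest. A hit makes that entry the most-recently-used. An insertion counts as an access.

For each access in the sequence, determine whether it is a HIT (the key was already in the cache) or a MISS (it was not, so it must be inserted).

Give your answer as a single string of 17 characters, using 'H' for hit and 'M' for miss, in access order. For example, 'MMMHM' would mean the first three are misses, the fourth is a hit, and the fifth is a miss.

Answer: MHMHMMMHHHMHMMMMM

Derivation:
LRU simulation (capacity=2):
  1. access 96: MISS. Cache (LRU->MRU): [96]
  2. access 96: HIT. Cache (LRU->MRU): [96]
  3. access 84: MISS. Cache (LRU->MRU): [96 84]
  4. access 96: HIT. Cache (LRU->MRU): [84 96]
  5. access 20: MISS, evict 84. Cache (LRU->MRU): [96 20]
  6. access 84: MISS, evict 96. Cache (LRU->MRU): [20 84]
  7. access 96: MISS, evict 20. Cache (LRU->MRU): [84 96]
  8. access 96: HIT. Cache (LRU->MRU): [84 96]
  9. access 84: HIT. Cache (LRU->MRU): [96 84]
  10. access 96: HIT. Cache (LRU->MRU): [84 96]
  11. access 9: MISS, evict 84. Cache (LRU->MRU): [96 9]
  12. access 9: HIT. Cache (LRU->MRU): [96 9]
  13. access 97: MISS, evict 96. Cache (LRU->MRU): [9 97]
  14. access 40: MISS, evict 9. Cache (LRU->MRU): [97 40]
  15. access 9: MISS, evict 97. Cache (LRU->MRU): [40 9]
  16. access 96: MISS, evict 40. Cache (LRU->MRU): [9 96]
  17. access 84: MISS, evict 9. Cache (LRU->MRU): [96 84]
Total: 6 hits, 11 misses, 9 evictions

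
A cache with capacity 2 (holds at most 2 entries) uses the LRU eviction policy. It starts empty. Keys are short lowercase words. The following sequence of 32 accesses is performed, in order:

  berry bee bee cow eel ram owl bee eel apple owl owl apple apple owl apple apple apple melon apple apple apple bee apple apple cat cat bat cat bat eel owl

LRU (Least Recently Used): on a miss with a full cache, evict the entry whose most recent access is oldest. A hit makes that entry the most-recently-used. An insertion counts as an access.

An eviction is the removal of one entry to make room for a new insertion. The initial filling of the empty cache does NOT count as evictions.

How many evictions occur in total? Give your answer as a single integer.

Answer: 14

Derivation:
LRU simulation (capacity=2):
  1. access berry: MISS. Cache (LRU->MRU): [berry]
  2. access bee: MISS. Cache (LRU->MRU): [berry bee]
  3. access bee: HIT. Cache (LRU->MRU): [berry bee]
  4. access cow: MISS, evict berry. Cache (LRU->MRU): [bee cow]
  5. access eel: MISS, evict bee. Cache (LRU->MRU): [cow eel]
  6. access ram: MISS, evict cow. Cache (LRU->MRU): [eel ram]
  7. access owl: MISS, evict eel. Cache (LRU->MRU): [ram owl]
  8. access bee: MISS, evict ram. Cache (LRU->MRU): [owl bee]
  9. access eel: MISS, evict owl. Cache (LRU->MRU): [bee eel]
  10. access apple: MISS, evict bee. Cache (LRU->MRU): [eel apple]
  11. access owl: MISS, evict eel. Cache (LRU->MRU): [apple owl]
  12. access owl: HIT. Cache (LRU->MRU): [apple owl]
  13. access apple: HIT. Cache (LRU->MRU): [owl apple]
  14. access apple: HIT. Cache (LRU->MRU): [owl apple]
  15. access owl: HIT. Cache (LRU->MRU): [apple owl]
  16. access apple: HIT. Cache (LRU->MRU): [owl apple]
  17. access apple: HIT. Cache (LRU->MRU): [owl apple]
  18. access apple: HIT. Cache (LRU->MRU): [owl apple]
  19. access melon: MISS, evict owl. Cache (LRU->MRU): [apple melon]
  20. access apple: HIT. Cache (LRU->MRU): [melon apple]
  21. access apple: HIT. Cache (LRU->MRU): [melon apple]
  22. access apple: HIT. Cache (LRU->MRU): [melon apple]
  23. access bee: MISS, evict melon. Cache (LRU->MRU): [apple bee]
  24. access apple: HIT. Cache (LRU->MRU): [bee apple]
  25. access apple: HIT. Cache (LRU->MRU): [bee apple]
  26. access cat: MISS, evict bee. Cache (LRU->MRU): [apple cat]
  27. access cat: HIT. Cache (LRU->MRU): [apple cat]
  28. access bat: MISS, evict apple. Cache (LRU->MRU): [cat bat]
  29. access cat: HIT. Cache (LRU->MRU): [bat cat]
  30. access bat: HIT. Cache (LRU->MRU): [cat bat]
  31. access eel: MISS, evict cat. Cache (LRU->MRU): [bat eel]
  32. access owl: MISS, evict bat. Cache (LRU->MRU): [eel owl]
Total: 16 hits, 16 misses, 14 evictions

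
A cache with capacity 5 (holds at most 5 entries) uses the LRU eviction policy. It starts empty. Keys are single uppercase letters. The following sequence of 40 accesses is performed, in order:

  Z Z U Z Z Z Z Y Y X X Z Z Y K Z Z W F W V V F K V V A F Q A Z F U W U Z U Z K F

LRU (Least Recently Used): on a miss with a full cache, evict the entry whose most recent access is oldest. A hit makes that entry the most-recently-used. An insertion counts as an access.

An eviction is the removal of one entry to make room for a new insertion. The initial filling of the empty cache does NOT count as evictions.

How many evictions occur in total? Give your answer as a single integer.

LRU simulation (capacity=5):
  1. access Z: MISS. Cache (LRU->MRU): [Z]
  2. access Z: HIT. Cache (LRU->MRU): [Z]
  3. access U: MISS. Cache (LRU->MRU): [Z U]
  4. access Z: HIT. Cache (LRU->MRU): [U Z]
  5. access Z: HIT. Cache (LRU->MRU): [U Z]
  6. access Z: HIT. Cache (LRU->MRU): [U Z]
  7. access Z: HIT. Cache (LRU->MRU): [U Z]
  8. access Y: MISS. Cache (LRU->MRU): [U Z Y]
  9. access Y: HIT. Cache (LRU->MRU): [U Z Y]
  10. access X: MISS. Cache (LRU->MRU): [U Z Y X]
  11. access X: HIT. Cache (LRU->MRU): [U Z Y X]
  12. access Z: HIT. Cache (LRU->MRU): [U Y X Z]
  13. access Z: HIT. Cache (LRU->MRU): [U Y X Z]
  14. access Y: HIT. Cache (LRU->MRU): [U X Z Y]
  15. access K: MISS. Cache (LRU->MRU): [U X Z Y K]
  16. access Z: HIT. Cache (LRU->MRU): [U X Y K Z]
  17. access Z: HIT. Cache (LRU->MRU): [U X Y K Z]
  18. access W: MISS, evict U. Cache (LRU->MRU): [X Y K Z W]
  19. access F: MISS, evict X. Cache (LRU->MRU): [Y K Z W F]
  20. access W: HIT. Cache (LRU->MRU): [Y K Z F W]
  21. access V: MISS, evict Y. Cache (LRU->MRU): [K Z F W V]
  22. access V: HIT. Cache (LRU->MRU): [K Z F W V]
  23. access F: HIT. Cache (LRU->MRU): [K Z W V F]
  24. access K: HIT. Cache (LRU->MRU): [Z W V F K]
  25. access V: HIT. Cache (LRU->MRU): [Z W F K V]
  26. access V: HIT. Cache (LRU->MRU): [Z W F K V]
  27. access A: MISS, evict Z. Cache (LRU->MRU): [W F K V A]
  28. access F: HIT. Cache (LRU->MRU): [W K V A F]
  29. access Q: MISS, evict W. Cache (LRU->MRU): [K V A F Q]
  30. access A: HIT. Cache (LRU->MRU): [K V F Q A]
  31. access Z: MISS, evict K. Cache (LRU->MRU): [V F Q A Z]
  32. access F: HIT. Cache (LRU->MRU): [V Q A Z F]
  33. access U: MISS, evict V. Cache (LRU->MRU): [Q A Z F U]
  34. access W: MISS, evict Q. Cache (LRU->MRU): [A Z F U W]
  35. access U: HIT. Cache (LRU->MRU): [A Z F W U]
  36. access Z: HIT. Cache (LRU->MRU): [A F W U Z]
  37. access U: HIT. Cache (LRU->MRU): [A F W Z U]
  38. access Z: HIT. Cache (LRU->MRU): [A F W U Z]
  39. access K: MISS, evict A. Cache (LRU->MRU): [F W U Z K]
  40. access F: HIT. Cache (LRU->MRU): [W U Z K F]
Total: 26 hits, 14 misses, 9 evictions

Answer: 9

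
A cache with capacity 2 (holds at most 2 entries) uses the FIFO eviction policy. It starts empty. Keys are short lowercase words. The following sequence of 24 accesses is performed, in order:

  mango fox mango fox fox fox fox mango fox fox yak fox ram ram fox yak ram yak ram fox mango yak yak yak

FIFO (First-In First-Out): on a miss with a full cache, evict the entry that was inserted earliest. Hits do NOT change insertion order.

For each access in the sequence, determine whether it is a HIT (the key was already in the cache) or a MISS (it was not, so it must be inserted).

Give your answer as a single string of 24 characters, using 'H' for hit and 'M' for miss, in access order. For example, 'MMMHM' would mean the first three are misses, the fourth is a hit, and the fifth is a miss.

Answer: MMHHHHHHHHMHMHMMMHHMMMHH

Derivation:
FIFO simulation (capacity=2):
  1. access mango: MISS. Cache (old->new): [mango]
  2. access fox: MISS. Cache (old->new): [mango fox]
  3. access mango: HIT. Cache (old->new): [mango fox]
  4. access fox: HIT. Cache (old->new): [mango fox]
  5. access fox: HIT. Cache (old->new): [mango fox]
  6. access fox: HIT. Cache (old->new): [mango fox]
  7. access fox: HIT. Cache (old->new): [mango fox]
  8. access mango: HIT. Cache (old->new): [mango fox]
  9. access fox: HIT. Cache (old->new): [mango fox]
  10. access fox: HIT. Cache (old->new): [mango fox]
  11. access yak: MISS, evict mango. Cache (old->new): [fox yak]
  12. access fox: HIT. Cache (old->new): [fox yak]
  13. access ram: MISS, evict fox. Cache (old->new): [yak ram]
  14. access ram: HIT. Cache (old->new): [yak ram]
  15. access fox: MISS, evict yak. Cache (old->new): [ram fox]
  16. access yak: MISS, evict ram. Cache (old->new): [fox yak]
  17. access ram: MISS, evict fox. Cache (old->new): [yak ram]
  18. access yak: HIT. Cache (old->new): [yak ram]
  19. access ram: HIT. Cache (old->new): [yak ram]
  20. access fox: MISS, evict yak. Cache (old->new): [ram fox]
  21. access mango: MISS, evict ram. Cache (old->new): [fox mango]
  22. access yak: MISS, evict fox. Cache (old->new): [mango yak]
  23. access yak: HIT. Cache (old->new): [mango yak]
  24. access yak: HIT. Cache (old->new): [mango yak]
Total: 14 hits, 10 misses, 8 evictions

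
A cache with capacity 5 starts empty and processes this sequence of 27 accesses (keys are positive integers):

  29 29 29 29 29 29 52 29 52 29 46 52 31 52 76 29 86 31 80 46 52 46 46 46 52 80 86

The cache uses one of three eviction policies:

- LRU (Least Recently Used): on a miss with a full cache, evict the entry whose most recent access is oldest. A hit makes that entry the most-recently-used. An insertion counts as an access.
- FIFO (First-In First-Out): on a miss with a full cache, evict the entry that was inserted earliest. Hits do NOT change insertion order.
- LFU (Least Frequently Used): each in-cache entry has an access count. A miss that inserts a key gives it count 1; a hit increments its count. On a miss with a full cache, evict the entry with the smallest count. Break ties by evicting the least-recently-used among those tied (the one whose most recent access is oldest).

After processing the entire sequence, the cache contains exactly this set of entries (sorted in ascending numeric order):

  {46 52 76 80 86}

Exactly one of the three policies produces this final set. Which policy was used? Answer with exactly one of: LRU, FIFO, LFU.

Answer: FIFO

Derivation:
Simulating under each policy and comparing final sets:
  LRU: final set = {31 46 52 80 86} -> differs
  FIFO: final set = {46 52 76 80 86} -> MATCHES target
  LFU: final set = {29 46 52 80 86} -> differs
Only FIFO produces the target set.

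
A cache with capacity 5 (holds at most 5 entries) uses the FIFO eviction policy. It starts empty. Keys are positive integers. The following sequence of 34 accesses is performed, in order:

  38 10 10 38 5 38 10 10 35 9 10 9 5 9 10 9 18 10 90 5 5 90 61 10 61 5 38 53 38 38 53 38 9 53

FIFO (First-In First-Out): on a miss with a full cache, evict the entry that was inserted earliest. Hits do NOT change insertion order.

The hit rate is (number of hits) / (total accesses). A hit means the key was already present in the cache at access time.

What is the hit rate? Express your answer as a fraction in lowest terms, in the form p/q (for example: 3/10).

FIFO simulation (capacity=5):
  1. access 38: MISS. Cache (old->new): [38]
  2. access 10: MISS. Cache (old->new): [38 10]
  3. access 10: HIT. Cache (old->new): [38 10]
  4. access 38: HIT. Cache (old->new): [38 10]
  5. access 5: MISS. Cache (old->new): [38 10 5]
  6. access 38: HIT. Cache (old->new): [38 10 5]
  7. access 10: HIT. Cache (old->new): [38 10 5]
  8. access 10: HIT. Cache (old->new): [38 10 5]
  9. access 35: MISS. Cache (old->new): [38 10 5 35]
  10. access 9: MISS. Cache (old->new): [38 10 5 35 9]
  11. access 10: HIT. Cache (old->new): [38 10 5 35 9]
  12. access 9: HIT. Cache (old->new): [38 10 5 35 9]
  13. access 5: HIT. Cache (old->new): [38 10 5 35 9]
  14. access 9: HIT. Cache (old->new): [38 10 5 35 9]
  15. access 10: HIT. Cache (old->new): [38 10 5 35 9]
  16. access 9: HIT. Cache (old->new): [38 10 5 35 9]
  17. access 18: MISS, evict 38. Cache (old->new): [10 5 35 9 18]
  18. access 10: HIT. Cache (old->new): [10 5 35 9 18]
  19. access 90: MISS, evict 10. Cache (old->new): [5 35 9 18 90]
  20. access 5: HIT. Cache (old->new): [5 35 9 18 90]
  21. access 5: HIT. Cache (old->new): [5 35 9 18 90]
  22. access 90: HIT. Cache (old->new): [5 35 9 18 90]
  23. access 61: MISS, evict 5. Cache (old->new): [35 9 18 90 61]
  24. access 10: MISS, evict 35. Cache (old->new): [9 18 90 61 10]
  25. access 61: HIT. Cache (old->new): [9 18 90 61 10]
  26. access 5: MISS, evict 9. Cache (old->new): [18 90 61 10 5]
  27. access 38: MISS, evict 18. Cache (old->new): [90 61 10 5 38]
  28. access 53: MISS, evict 90. Cache (old->new): [61 10 5 38 53]
  29. access 38: HIT. Cache (old->new): [61 10 5 38 53]
  30. access 38: HIT. Cache (old->new): [61 10 5 38 53]
  31. access 53: HIT. Cache (old->new): [61 10 5 38 53]
  32. access 38: HIT. Cache (old->new): [61 10 5 38 53]
  33. access 9: MISS, evict 61. Cache (old->new): [10 5 38 53 9]
  34. access 53: HIT. Cache (old->new): [10 5 38 53 9]
Total: 21 hits, 13 misses, 8 evictions

Hit rate = 21/34

Answer: 21/34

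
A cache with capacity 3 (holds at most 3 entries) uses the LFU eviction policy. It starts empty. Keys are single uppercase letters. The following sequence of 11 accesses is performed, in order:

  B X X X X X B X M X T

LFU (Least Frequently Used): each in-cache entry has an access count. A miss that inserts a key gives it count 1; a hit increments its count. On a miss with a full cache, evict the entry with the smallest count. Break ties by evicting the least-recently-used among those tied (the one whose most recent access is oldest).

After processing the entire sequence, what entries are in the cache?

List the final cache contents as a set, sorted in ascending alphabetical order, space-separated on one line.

Answer: B T X

Derivation:
LFU simulation (capacity=3):
  1. access B: MISS. Cache: [B(c=1)]
  2. access X: MISS. Cache: [B(c=1) X(c=1)]
  3. access X: HIT, count now 2. Cache: [B(c=1) X(c=2)]
  4. access X: HIT, count now 3. Cache: [B(c=1) X(c=3)]
  5. access X: HIT, count now 4. Cache: [B(c=1) X(c=4)]
  6. access X: HIT, count now 5. Cache: [B(c=1) X(c=5)]
  7. access B: HIT, count now 2. Cache: [B(c=2) X(c=5)]
  8. access X: HIT, count now 6. Cache: [B(c=2) X(c=6)]
  9. access M: MISS. Cache: [M(c=1) B(c=2) X(c=6)]
  10. access X: HIT, count now 7. Cache: [M(c=1) B(c=2) X(c=7)]
  11. access T: MISS, evict M(c=1). Cache: [T(c=1) B(c=2) X(c=7)]
Total: 7 hits, 4 misses, 1 evictions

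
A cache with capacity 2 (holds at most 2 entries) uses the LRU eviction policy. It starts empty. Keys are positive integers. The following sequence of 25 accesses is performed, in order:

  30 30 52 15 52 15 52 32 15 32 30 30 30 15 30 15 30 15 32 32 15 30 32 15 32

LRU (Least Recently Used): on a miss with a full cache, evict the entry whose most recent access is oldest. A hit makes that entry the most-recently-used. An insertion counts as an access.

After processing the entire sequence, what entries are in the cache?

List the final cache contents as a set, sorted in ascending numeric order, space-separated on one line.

Answer: 15 32

Derivation:
LRU simulation (capacity=2):
  1. access 30: MISS. Cache (LRU->MRU): [30]
  2. access 30: HIT. Cache (LRU->MRU): [30]
  3. access 52: MISS. Cache (LRU->MRU): [30 52]
  4. access 15: MISS, evict 30. Cache (LRU->MRU): [52 15]
  5. access 52: HIT. Cache (LRU->MRU): [15 52]
  6. access 15: HIT. Cache (LRU->MRU): [52 15]
  7. access 52: HIT. Cache (LRU->MRU): [15 52]
  8. access 32: MISS, evict 15. Cache (LRU->MRU): [52 32]
  9. access 15: MISS, evict 52. Cache (LRU->MRU): [32 15]
  10. access 32: HIT. Cache (LRU->MRU): [15 32]
  11. access 30: MISS, evict 15. Cache (LRU->MRU): [32 30]
  12. access 30: HIT. Cache (LRU->MRU): [32 30]
  13. access 30: HIT. Cache (LRU->MRU): [32 30]
  14. access 15: MISS, evict 32. Cache (LRU->MRU): [30 15]
  15. access 30: HIT. Cache (LRU->MRU): [15 30]
  16. access 15: HIT. Cache (LRU->MRU): [30 15]
  17. access 30: HIT. Cache (LRU->MRU): [15 30]
  18. access 15: HIT. Cache (LRU->MRU): [30 15]
  19. access 32: MISS, evict 30. Cache (LRU->MRU): [15 32]
  20. access 32: HIT. Cache (LRU->MRU): [15 32]
  21. access 15: HIT. Cache (LRU->MRU): [32 15]
  22. access 30: MISS, evict 32. Cache (LRU->MRU): [15 30]
  23. access 32: MISS, evict 15. Cache (LRU->MRU): [30 32]
  24. access 15: MISS, evict 30. Cache (LRU->MRU): [32 15]
  25. access 32: HIT. Cache (LRU->MRU): [15 32]
Total: 14 hits, 11 misses, 9 evictions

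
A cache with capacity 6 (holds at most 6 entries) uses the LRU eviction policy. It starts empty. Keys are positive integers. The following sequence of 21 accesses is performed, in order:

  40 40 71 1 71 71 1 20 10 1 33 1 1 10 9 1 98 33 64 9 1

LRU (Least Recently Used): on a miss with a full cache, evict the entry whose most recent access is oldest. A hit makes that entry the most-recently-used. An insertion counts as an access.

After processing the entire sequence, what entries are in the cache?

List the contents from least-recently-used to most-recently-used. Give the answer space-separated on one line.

Answer: 10 98 33 64 9 1

Derivation:
LRU simulation (capacity=6):
  1. access 40: MISS. Cache (LRU->MRU): [40]
  2. access 40: HIT. Cache (LRU->MRU): [40]
  3. access 71: MISS. Cache (LRU->MRU): [40 71]
  4. access 1: MISS. Cache (LRU->MRU): [40 71 1]
  5. access 71: HIT. Cache (LRU->MRU): [40 1 71]
  6. access 71: HIT. Cache (LRU->MRU): [40 1 71]
  7. access 1: HIT. Cache (LRU->MRU): [40 71 1]
  8. access 20: MISS. Cache (LRU->MRU): [40 71 1 20]
  9. access 10: MISS. Cache (LRU->MRU): [40 71 1 20 10]
  10. access 1: HIT. Cache (LRU->MRU): [40 71 20 10 1]
  11. access 33: MISS. Cache (LRU->MRU): [40 71 20 10 1 33]
  12. access 1: HIT. Cache (LRU->MRU): [40 71 20 10 33 1]
  13. access 1: HIT. Cache (LRU->MRU): [40 71 20 10 33 1]
  14. access 10: HIT. Cache (LRU->MRU): [40 71 20 33 1 10]
  15. access 9: MISS, evict 40. Cache (LRU->MRU): [71 20 33 1 10 9]
  16. access 1: HIT. Cache (LRU->MRU): [71 20 33 10 9 1]
  17. access 98: MISS, evict 71. Cache (LRU->MRU): [20 33 10 9 1 98]
  18. access 33: HIT. Cache (LRU->MRU): [20 10 9 1 98 33]
  19. access 64: MISS, evict 20. Cache (LRU->MRU): [10 9 1 98 33 64]
  20. access 9: HIT. Cache (LRU->MRU): [10 1 98 33 64 9]
  21. access 1: HIT. Cache (LRU->MRU): [10 98 33 64 9 1]
Total: 12 hits, 9 misses, 3 evictions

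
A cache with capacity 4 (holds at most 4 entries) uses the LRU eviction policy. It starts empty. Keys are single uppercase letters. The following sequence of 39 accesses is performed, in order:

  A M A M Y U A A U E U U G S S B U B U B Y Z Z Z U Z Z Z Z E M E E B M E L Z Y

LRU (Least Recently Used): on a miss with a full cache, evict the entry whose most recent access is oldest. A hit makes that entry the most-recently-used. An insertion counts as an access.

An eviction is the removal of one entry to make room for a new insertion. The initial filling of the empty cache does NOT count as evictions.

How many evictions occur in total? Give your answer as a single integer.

Answer: 12

Derivation:
LRU simulation (capacity=4):
  1. access A: MISS. Cache (LRU->MRU): [A]
  2. access M: MISS. Cache (LRU->MRU): [A M]
  3. access A: HIT. Cache (LRU->MRU): [M A]
  4. access M: HIT. Cache (LRU->MRU): [A M]
  5. access Y: MISS. Cache (LRU->MRU): [A M Y]
  6. access U: MISS. Cache (LRU->MRU): [A M Y U]
  7. access A: HIT. Cache (LRU->MRU): [M Y U A]
  8. access A: HIT. Cache (LRU->MRU): [M Y U A]
  9. access U: HIT. Cache (LRU->MRU): [M Y A U]
  10. access E: MISS, evict M. Cache (LRU->MRU): [Y A U E]
  11. access U: HIT. Cache (LRU->MRU): [Y A E U]
  12. access U: HIT. Cache (LRU->MRU): [Y A E U]
  13. access G: MISS, evict Y. Cache (LRU->MRU): [A E U G]
  14. access S: MISS, evict A. Cache (LRU->MRU): [E U G S]
  15. access S: HIT. Cache (LRU->MRU): [E U G S]
  16. access B: MISS, evict E. Cache (LRU->MRU): [U G S B]
  17. access U: HIT. Cache (LRU->MRU): [G S B U]
  18. access B: HIT. Cache (LRU->MRU): [G S U B]
  19. access U: HIT. Cache (LRU->MRU): [G S B U]
  20. access B: HIT. Cache (LRU->MRU): [G S U B]
  21. access Y: MISS, evict G. Cache (LRU->MRU): [S U B Y]
  22. access Z: MISS, evict S. Cache (LRU->MRU): [U B Y Z]
  23. access Z: HIT. Cache (LRU->MRU): [U B Y Z]
  24. access Z: HIT. Cache (LRU->MRU): [U B Y Z]
  25. access U: HIT. Cache (LRU->MRU): [B Y Z U]
  26. access Z: HIT. Cache (LRU->MRU): [B Y U Z]
  27. access Z: HIT. Cache (LRU->MRU): [B Y U Z]
  28. access Z: HIT. Cache (LRU->MRU): [B Y U Z]
  29. access Z: HIT. Cache (LRU->MRU): [B Y U Z]
  30. access E: MISS, evict B. Cache (LRU->MRU): [Y U Z E]
  31. access M: MISS, evict Y. Cache (LRU->MRU): [U Z E M]
  32. access E: HIT. Cache (LRU->MRU): [U Z M E]
  33. access E: HIT. Cache (LRU->MRU): [U Z M E]
  34. access B: MISS, evict U. Cache (LRU->MRU): [Z M E B]
  35. access M: HIT. Cache (LRU->MRU): [Z E B M]
  36. access E: HIT. Cache (LRU->MRU): [Z B M E]
  37. access L: MISS, evict Z. Cache (LRU->MRU): [B M E L]
  38. access Z: MISS, evict B. Cache (LRU->MRU): [M E L Z]
  39. access Y: MISS, evict M. Cache (LRU->MRU): [E L Z Y]
Total: 23 hits, 16 misses, 12 evictions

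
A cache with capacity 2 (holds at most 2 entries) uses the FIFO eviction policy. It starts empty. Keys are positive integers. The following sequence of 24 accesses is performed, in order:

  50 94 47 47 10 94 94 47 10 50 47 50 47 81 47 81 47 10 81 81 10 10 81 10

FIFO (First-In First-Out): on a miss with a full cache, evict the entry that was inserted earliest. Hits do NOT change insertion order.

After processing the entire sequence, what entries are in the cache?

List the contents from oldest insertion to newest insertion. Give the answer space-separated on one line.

FIFO simulation (capacity=2):
  1. access 50: MISS. Cache (old->new): [50]
  2. access 94: MISS. Cache (old->new): [50 94]
  3. access 47: MISS, evict 50. Cache (old->new): [94 47]
  4. access 47: HIT. Cache (old->new): [94 47]
  5. access 10: MISS, evict 94. Cache (old->new): [47 10]
  6. access 94: MISS, evict 47. Cache (old->new): [10 94]
  7. access 94: HIT. Cache (old->new): [10 94]
  8. access 47: MISS, evict 10. Cache (old->new): [94 47]
  9. access 10: MISS, evict 94. Cache (old->new): [47 10]
  10. access 50: MISS, evict 47. Cache (old->new): [10 50]
  11. access 47: MISS, evict 10. Cache (old->new): [50 47]
  12. access 50: HIT. Cache (old->new): [50 47]
  13. access 47: HIT. Cache (old->new): [50 47]
  14. access 81: MISS, evict 50. Cache (old->new): [47 81]
  15. access 47: HIT. Cache (old->new): [47 81]
  16. access 81: HIT. Cache (old->new): [47 81]
  17. access 47: HIT. Cache (old->new): [47 81]
  18. access 10: MISS, evict 47. Cache (old->new): [81 10]
  19. access 81: HIT. Cache (old->new): [81 10]
  20. access 81: HIT. Cache (old->new): [81 10]
  21. access 10: HIT. Cache (old->new): [81 10]
  22. access 10: HIT. Cache (old->new): [81 10]
  23. access 81: HIT. Cache (old->new): [81 10]
  24. access 10: HIT. Cache (old->new): [81 10]
Total: 13 hits, 11 misses, 9 evictions

Answer: 81 10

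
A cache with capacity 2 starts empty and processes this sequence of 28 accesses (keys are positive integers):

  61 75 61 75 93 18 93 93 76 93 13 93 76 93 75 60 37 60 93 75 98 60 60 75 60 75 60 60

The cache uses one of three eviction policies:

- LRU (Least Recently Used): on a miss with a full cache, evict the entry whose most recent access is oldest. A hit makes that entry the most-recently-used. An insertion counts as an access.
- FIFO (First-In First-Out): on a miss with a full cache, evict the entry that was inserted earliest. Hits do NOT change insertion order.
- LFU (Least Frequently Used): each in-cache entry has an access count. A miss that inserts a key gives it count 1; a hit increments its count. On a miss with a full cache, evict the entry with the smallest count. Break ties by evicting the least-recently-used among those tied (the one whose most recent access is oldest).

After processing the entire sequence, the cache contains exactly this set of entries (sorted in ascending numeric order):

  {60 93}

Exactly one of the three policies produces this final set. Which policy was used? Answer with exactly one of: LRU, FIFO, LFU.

Answer: LFU

Derivation:
Simulating under each policy and comparing final sets:
  LRU: final set = {60 75} -> differs
  FIFO: final set = {60 75} -> differs
  LFU: final set = {60 93} -> MATCHES target
Only LFU produces the target set.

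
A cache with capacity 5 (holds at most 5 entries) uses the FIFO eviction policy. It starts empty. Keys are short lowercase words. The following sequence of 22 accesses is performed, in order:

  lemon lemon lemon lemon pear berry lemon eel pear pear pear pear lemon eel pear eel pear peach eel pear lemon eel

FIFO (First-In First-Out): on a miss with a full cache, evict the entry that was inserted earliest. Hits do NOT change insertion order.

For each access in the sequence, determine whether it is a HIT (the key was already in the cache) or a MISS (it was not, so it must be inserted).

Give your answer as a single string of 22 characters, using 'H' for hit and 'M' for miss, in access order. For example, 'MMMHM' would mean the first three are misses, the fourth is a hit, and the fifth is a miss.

Answer: MHHHMMHMHHHHHHHHHMHHHH

Derivation:
FIFO simulation (capacity=5):
  1. access lemon: MISS. Cache (old->new): [lemon]
  2. access lemon: HIT. Cache (old->new): [lemon]
  3. access lemon: HIT. Cache (old->new): [lemon]
  4. access lemon: HIT. Cache (old->new): [lemon]
  5. access pear: MISS. Cache (old->new): [lemon pear]
  6. access berry: MISS. Cache (old->new): [lemon pear berry]
  7. access lemon: HIT. Cache (old->new): [lemon pear berry]
  8. access eel: MISS. Cache (old->new): [lemon pear berry eel]
  9. access pear: HIT. Cache (old->new): [lemon pear berry eel]
  10. access pear: HIT. Cache (old->new): [lemon pear berry eel]
  11. access pear: HIT. Cache (old->new): [lemon pear berry eel]
  12. access pear: HIT. Cache (old->new): [lemon pear berry eel]
  13. access lemon: HIT. Cache (old->new): [lemon pear berry eel]
  14. access eel: HIT. Cache (old->new): [lemon pear berry eel]
  15. access pear: HIT. Cache (old->new): [lemon pear berry eel]
  16. access eel: HIT. Cache (old->new): [lemon pear berry eel]
  17. access pear: HIT. Cache (old->new): [lemon pear berry eel]
  18. access peach: MISS. Cache (old->new): [lemon pear berry eel peach]
  19. access eel: HIT. Cache (old->new): [lemon pear berry eel peach]
  20. access pear: HIT. Cache (old->new): [lemon pear berry eel peach]
  21. access lemon: HIT. Cache (old->new): [lemon pear berry eel peach]
  22. access eel: HIT. Cache (old->new): [lemon pear berry eel peach]
Total: 17 hits, 5 misses, 0 evictions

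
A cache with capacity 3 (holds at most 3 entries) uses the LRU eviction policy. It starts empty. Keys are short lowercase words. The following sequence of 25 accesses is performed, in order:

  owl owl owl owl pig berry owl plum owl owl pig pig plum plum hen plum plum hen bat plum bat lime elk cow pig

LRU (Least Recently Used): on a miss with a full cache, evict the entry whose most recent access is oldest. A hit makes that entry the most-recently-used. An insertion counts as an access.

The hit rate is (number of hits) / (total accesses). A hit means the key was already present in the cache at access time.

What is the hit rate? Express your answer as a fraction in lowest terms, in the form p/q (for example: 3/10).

Answer: 14/25

Derivation:
LRU simulation (capacity=3):
  1. access owl: MISS. Cache (LRU->MRU): [owl]
  2. access owl: HIT. Cache (LRU->MRU): [owl]
  3. access owl: HIT. Cache (LRU->MRU): [owl]
  4. access owl: HIT. Cache (LRU->MRU): [owl]
  5. access pig: MISS. Cache (LRU->MRU): [owl pig]
  6. access berry: MISS. Cache (LRU->MRU): [owl pig berry]
  7. access owl: HIT. Cache (LRU->MRU): [pig berry owl]
  8. access plum: MISS, evict pig. Cache (LRU->MRU): [berry owl plum]
  9. access owl: HIT. Cache (LRU->MRU): [berry plum owl]
  10. access owl: HIT. Cache (LRU->MRU): [berry plum owl]
  11. access pig: MISS, evict berry. Cache (LRU->MRU): [plum owl pig]
  12. access pig: HIT. Cache (LRU->MRU): [plum owl pig]
  13. access plum: HIT. Cache (LRU->MRU): [owl pig plum]
  14. access plum: HIT. Cache (LRU->MRU): [owl pig plum]
  15. access hen: MISS, evict owl. Cache (LRU->MRU): [pig plum hen]
  16. access plum: HIT. Cache (LRU->MRU): [pig hen plum]
  17. access plum: HIT. Cache (LRU->MRU): [pig hen plum]
  18. access hen: HIT. Cache (LRU->MRU): [pig plum hen]
  19. access bat: MISS, evict pig. Cache (LRU->MRU): [plum hen bat]
  20. access plum: HIT. Cache (LRU->MRU): [hen bat plum]
  21. access bat: HIT. Cache (LRU->MRU): [hen plum bat]
  22. access lime: MISS, evict hen. Cache (LRU->MRU): [plum bat lime]
  23. access elk: MISS, evict plum. Cache (LRU->MRU): [bat lime elk]
  24. access cow: MISS, evict bat. Cache (LRU->MRU): [lime elk cow]
  25. access pig: MISS, evict lime. Cache (LRU->MRU): [elk cow pig]
Total: 14 hits, 11 misses, 8 evictions

Hit rate = 14/25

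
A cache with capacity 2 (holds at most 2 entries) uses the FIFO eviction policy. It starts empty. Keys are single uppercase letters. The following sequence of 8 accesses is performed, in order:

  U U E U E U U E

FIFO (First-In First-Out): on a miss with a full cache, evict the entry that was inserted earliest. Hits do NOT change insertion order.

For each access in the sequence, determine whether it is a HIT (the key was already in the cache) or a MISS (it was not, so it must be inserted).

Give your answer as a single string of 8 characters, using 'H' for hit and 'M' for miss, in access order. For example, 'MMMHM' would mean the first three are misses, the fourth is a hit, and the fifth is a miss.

FIFO simulation (capacity=2):
  1. access U: MISS. Cache (old->new): [U]
  2. access U: HIT. Cache (old->new): [U]
  3. access E: MISS. Cache (old->new): [U E]
  4. access U: HIT. Cache (old->new): [U E]
  5. access E: HIT. Cache (old->new): [U E]
  6. access U: HIT. Cache (old->new): [U E]
  7. access U: HIT. Cache (old->new): [U E]
  8. access E: HIT. Cache (old->new): [U E]
Total: 6 hits, 2 misses, 0 evictions

Answer: MHMHHHHH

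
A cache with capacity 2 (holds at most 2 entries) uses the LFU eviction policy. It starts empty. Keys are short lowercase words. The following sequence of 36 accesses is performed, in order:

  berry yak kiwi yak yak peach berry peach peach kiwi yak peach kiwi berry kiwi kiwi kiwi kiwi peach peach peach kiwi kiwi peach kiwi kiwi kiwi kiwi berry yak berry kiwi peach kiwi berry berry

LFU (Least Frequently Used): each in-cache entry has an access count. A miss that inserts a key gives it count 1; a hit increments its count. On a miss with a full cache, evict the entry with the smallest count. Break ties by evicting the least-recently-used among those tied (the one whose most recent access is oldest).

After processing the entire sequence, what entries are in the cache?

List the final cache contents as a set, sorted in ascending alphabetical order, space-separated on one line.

Answer: berry kiwi

Derivation:
LFU simulation (capacity=2):
  1. access berry: MISS. Cache: [berry(c=1)]
  2. access yak: MISS. Cache: [berry(c=1) yak(c=1)]
  3. access kiwi: MISS, evict berry(c=1). Cache: [yak(c=1) kiwi(c=1)]
  4. access yak: HIT, count now 2. Cache: [kiwi(c=1) yak(c=2)]
  5. access yak: HIT, count now 3. Cache: [kiwi(c=1) yak(c=3)]
  6. access peach: MISS, evict kiwi(c=1). Cache: [peach(c=1) yak(c=3)]
  7. access berry: MISS, evict peach(c=1). Cache: [berry(c=1) yak(c=3)]
  8. access peach: MISS, evict berry(c=1). Cache: [peach(c=1) yak(c=3)]
  9. access peach: HIT, count now 2. Cache: [peach(c=2) yak(c=3)]
  10. access kiwi: MISS, evict peach(c=2). Cache: [kiwi(c=1) yak(c=3)]
  11. access yak: HIT, count now 4. Cache: [kiwi(c=1) yak(c=4)]
  12. access peach: MISS, evict kiwi(c=1). Cache: [peach(c=1) yak(c=4)]
  13. access kiwi: MISS, evict peach(c=1). Cache: [kiwi(c=1) yak(c=4)]
  14. access berry: MISS, evict kiwi(c=1). Cache: [berry(c=1) yak(c=4)]
  15. access kiwi: MISS, evict berry(c=1). Cache: [kiwi(c=1) yak(c=4)]
  16. access kiwi: HIT, count now 2. Cache: [kiwi(c=2) yak(c=4)]
  17. access kiwi: HIT, count now 3. Cache: [kiwi(c=3) yak(c=4)]
  18. access kiwi: HIT, count now 4. Cache: [yak(c=4) kiwi(c=4)]
  19. access peach: MISS, evict yak(c=4). Cache: [peach(c=1) kiwi(c=4)]
  20. access peach: HIT, count now 2. Cache: [peach(c=2) kiwi(c=4)]
  21. access peach: HIT, count now 3. Cache: [peach(c=3) kiwi(c=4)]
  22. access kiwi: HIT, count now 5. Cache: [peach(c=3) kiwi(c=5)]
  23. access kiwi: HIT, count now 6. Cache: [peach(c=3) kiwi(c=6)]
  24. access peach: HIT, count now 4. Cache: [peach(c=4) kiwi(c=6)]
  25. access kiwi: HIT, count now 7. Cache: [peach(c=4) kiwi(c=7)]
  26. access kiwi: HIT, count now 8. Cache: [peach(c=4) kiwi(c=8)]
  27. access kiwi: HIT, count now 9. Cache: [peach(c=4) kiwi(c=9)]
  28. access kiwi: HIT, count now 10. Cache: [peach(c=4) kiwi(c=10)]
  29. access berry: MISS, evict peach(c=4). Cache: [berry(c=1) kiwi(c=10)]
  30. access yak: MISS, evict berry(c=1). Cache: [yak(c=1) kiwi(c=10)]
  31. access berry: MISS, evict yak(c=1). Cache: [berry(c=1) kiwi(c=10)]
  32. access kiwi: HIT, count now 11. Cache: [berry(c=1) kiwi(c=11)]
  33. access peach: MISS, evict berry(c=1). Cache: [peach(c=1) kiwi(c=11)]
  34. access kiwi: HIT, count now 12. Cache: [peach(c=1) kiwi(c=12)]
  35. access berry: MISS, evict peach(c=1). Cache: [berry(c=1) kiwi(c=12)]
  36. access berry: HIT, count now 2. Cache: [berry(c=2) kiwi(c=12)]
Total: 19 hits, 17 misses, 15 evictions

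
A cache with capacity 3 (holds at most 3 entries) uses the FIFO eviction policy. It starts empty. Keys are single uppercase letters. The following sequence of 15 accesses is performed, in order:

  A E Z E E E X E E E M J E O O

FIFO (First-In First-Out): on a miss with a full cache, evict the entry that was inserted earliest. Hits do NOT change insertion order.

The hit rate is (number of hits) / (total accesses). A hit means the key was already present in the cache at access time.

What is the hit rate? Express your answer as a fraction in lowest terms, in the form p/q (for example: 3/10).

FIFO simulation (capacity=3):
  1. access A: MISS. Cache (old->new): [A]
  2. access E: MISS. Cache (old->new): [A E]
  3. access Z: MISS. Cache (old->new): [A E Z]
  4. access E: HIT. Cache (old->new): [A E Z]
  5. access E: HIT. Cache (old->new): [A E Z]
  6. access E: HIT. Cache (old->new): [A E Z]
  7. access X: MISS, evict A. Cache (old->new): [E Z X]
  8. access E: HIT. Cache (old->new): [E Z X]
  9. access E: HIT. Cache (old->new): [E Z X]
  10. access E: HIT. Cache (old->new): [E Z X]
  11. access M: MISS, evict E. Cache (old->new): [Z X M]
  12. access J: MISS, evict Z. Cache (old->new): [X M J]
  13. access E: MISS, evict X. Cache (old->new): [M J E]
  14. access O: MISS, evict M. Cache (old->new): [J E O]
  15. access O: HIT. Cache (old->new): [J E O]
Total: 7 hits, 8 misses, 5 evictions

Hit rate = 7/15

Answer: 7/15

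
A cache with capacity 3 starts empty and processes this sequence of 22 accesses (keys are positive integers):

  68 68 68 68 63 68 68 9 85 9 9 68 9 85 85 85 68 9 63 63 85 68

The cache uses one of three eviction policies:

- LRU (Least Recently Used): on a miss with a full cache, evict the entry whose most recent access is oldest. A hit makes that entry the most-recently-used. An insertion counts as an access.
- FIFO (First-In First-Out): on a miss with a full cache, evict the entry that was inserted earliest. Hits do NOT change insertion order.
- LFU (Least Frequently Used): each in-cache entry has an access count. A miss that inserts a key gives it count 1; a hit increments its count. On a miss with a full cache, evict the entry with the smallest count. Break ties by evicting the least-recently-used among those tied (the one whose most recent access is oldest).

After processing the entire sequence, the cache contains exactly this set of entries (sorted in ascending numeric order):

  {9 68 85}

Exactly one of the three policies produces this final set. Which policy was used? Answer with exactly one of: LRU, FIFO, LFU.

Simulating under each policy and comparing final sets:
  LRU: final set = {63 68 85} -> differs
  FIFO: final set = {63 68 85} -> differs
  LFU: final set = {9 68 85} -> MATCHES target
Only LFU produces the target set.

Answer: LFU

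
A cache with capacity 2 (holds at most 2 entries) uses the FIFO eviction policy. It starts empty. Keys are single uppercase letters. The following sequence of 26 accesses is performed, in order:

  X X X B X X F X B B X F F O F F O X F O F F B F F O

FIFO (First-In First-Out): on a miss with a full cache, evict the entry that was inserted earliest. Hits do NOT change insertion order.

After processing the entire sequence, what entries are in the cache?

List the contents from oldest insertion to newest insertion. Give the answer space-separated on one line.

FIFO simulation (capacity=2):
  1. access X: MISS. Cache (old->new): [X]
  2. access X: HIT. Cache (old->new): [X]
  3. access X: HIT. Cache (old->new): [X]
  4. access B: MISS. Cache (old->new): [X B]
  5. access X: HIT. Cache (old->new): [X B]
  6. access X: HIT. Cache (old->new): [X B]
  7. access F: MISS, evict X. Cache (old->new): [B F]
  8. access X: MISS, evict B. Cache (old->new): [F X]
  9. access B: MISS, evict F. Cache (old->new): [X B]
  10. access B: HIT. Cache (old->new): [X B]
  11. access X: HIT. Cache (old->new): [X B]
  12. access F: MISS, evict X. Cache (old->new): [B F]
  13. access F: HIT. Cache (old->new): [B F]
  14. access O: MISS, evict B. Cache (old->new): [F O]
  15. access F: HIT. Cache (old->new): [F O]
  16. access F: HIT. Cache (old->new): [F O]
  17. access O: HIT. Cache (old->new): [F O]
  18. access X: MISS, evict F. Cache (old->new): [O X]
  19. access F: MISS, evict O. Cache (old->new): [X F]
  20. access O: MISS, evict X. Cache (old->new): [F O]
  21. access F: HIT. Cache (old->new): [F O]
  22. access F: HIT. Cache (old->new): [F O]
  23. access B: MISS, evict F. Cache (old->new): [O B]
  24. access F: MISS, evict O. Cache (old->new): [B F]
  25. access F: HIT. Cache (old->new): [B F]
  26. access O: MISS, evict B. Cache (old->new): [F O]
Total: 13 hits, 13 misses, 11 evictions

Answer: F O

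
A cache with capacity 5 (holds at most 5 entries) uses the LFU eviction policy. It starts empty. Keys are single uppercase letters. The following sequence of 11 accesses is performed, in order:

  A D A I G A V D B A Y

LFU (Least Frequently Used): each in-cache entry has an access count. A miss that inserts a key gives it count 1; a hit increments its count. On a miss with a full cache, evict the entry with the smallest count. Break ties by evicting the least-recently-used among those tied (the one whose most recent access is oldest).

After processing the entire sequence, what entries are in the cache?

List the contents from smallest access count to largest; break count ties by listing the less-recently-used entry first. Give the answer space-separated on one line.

LFU simulation (capacity=5):
  1. access A: MISS. Cache: [A(c=1)]
  2. access D: MISS. Cache: [A(c=1) D(c=1)]
  3. access A: HIT, count now 2. Cache: [D(c=1) A(c=2)]
  4. access I: MISS. Cache: [D(c=1) I(c=1) A(c=2)]
  5. access G: MISS. Cache: [D(c=1) I(c=1) G(c=1) A(c=2)]
  6. access A: HIT, count now 3. Cache: [D(c=1) I(c=1) G(c=1) A(c=3)]
  7. access V: MISS. Cache: [D(c=1) I(c=1) G(c=1) V(c=1) A(c=3)]
  8. access D: HIT, count now 2. Cache: [I(c=1) G(c=1) V(c=1) D(c=2) A(c=3)]
  9. access B: MISS, evict I(c=1). Cache: [G(c=1) V(c=1) B(c=1) D(c=2) A(c=3)]
  10. access A: HIT, count now 4. Cache: [G(c=1) V(c=1) B(c=1) D(c=2) A(c=4)]
  11. access Y: MISS, evict G(c=1). Cache: [V(c=1) B(c=1) Y(c=1) D(c=2) A(c=4)]
Total: 4 hits, 7 misses, 2 evictions

Answer: V B Y D A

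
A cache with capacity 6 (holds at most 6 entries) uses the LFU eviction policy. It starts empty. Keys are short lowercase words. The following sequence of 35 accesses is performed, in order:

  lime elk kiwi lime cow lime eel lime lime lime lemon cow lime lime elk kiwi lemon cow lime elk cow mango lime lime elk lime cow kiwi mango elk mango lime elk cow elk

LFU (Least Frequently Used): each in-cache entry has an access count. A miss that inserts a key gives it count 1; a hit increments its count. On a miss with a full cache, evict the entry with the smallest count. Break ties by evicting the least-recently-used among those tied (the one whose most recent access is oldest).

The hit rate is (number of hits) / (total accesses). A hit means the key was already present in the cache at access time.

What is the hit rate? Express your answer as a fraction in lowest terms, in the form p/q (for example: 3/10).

Answer: 4/5

Derivation:
LFU simulation (capacity=6):
  1. access lime: MISS. Cache: [lime(c=1)]
  2. access elk: MISS. Cache: [lime(c=1) elk(c=1)]
  3. access kiwi: MISS. Cache: [lime(c=1) elk(c=1) kiwi(c=1)]
  4. access lime: HIT, count now 2. Cache: [elk(c=1) kiwi(c=1) lime(c=2)]
  5. access cow: MISS. Cache: [elk(c=1) kiwi(c=1) cow(c=1) lime(c=2)]
  6. access lime: HIT, count now 3. Cache: [elk(c=1) kiwi(c=1) cow(c=1) lime(c=3)]
  7. access eel: MISS. Cache: [elk(c=1) kiwi(c=1) cow(c=1) eel(c=1) lime(c=3)]
  8. access lime: HIT, count now 4. Cache: [elk(c=1) kiwi(c=1) cow(c=1) eel(c=1) lime(c=4)]
  9. access lime: HIT, count now 5. Cache: [elk(c=1) kiwi(c=1) cow(c=1) eel(c=1) lime(c=5)]
  10. access lime: HIT, count now 6. Cache: [elk(c=1) kiwi(c=1) cow(c=1) eel(c=1) lime(c=6)]
  11. access lemon: MISS. Cache: [elk(c=1) kiwi(c=1) cow(c=1) eel(c=1) lemon(c=1) lime(c=6)]
  12. access cow: HIT, count now 2. Cache: [elk(c=1) kiwi(c=1) eel(c=1) lemon(c=1) cow(c=2) lime(c=6)]
  13. access lime: HIT, count now 7. Cache: [elk(c=1) kiwi(c=1) eel(c=1) lemon(c=1) cow(c=2) lime(c=7)]
  14. access lime: HIT, count now 8. Cache: [elk(c=1) kiwi(c=1) eel(c=1) lemon(c=1) cow(c=2) lime(c=8)]
  15. access elk: HIT, count now 2. Cache: [kiwi(c=1) eel(c=1) lemon(c=1) cow(c=2) elk(c=2) lime(c=8)]
  16. access kiwi: HIT, count now 2. Cache: [eel(c=1) lemon(c=1) cow(c=2) elk(c=2) kiwi(c=2) lime(c=8)]
  17. access lemon: HIT, count now 2. Cache: [eel(c=1) cow(c=2) elk(c=2) kiwi(c=2) lemon(c=2) lime(c=8)]
  18. access cow: HIT, count now 3. Cache: [eel(c=1) elk(c=2) kiwi(c=2) lemon(c=2) cow(c=3) lime(c=8)]
  19. access lime: HIT, count now 9. Cache: [eel(c=1) elk(c=2) kiwi(c=2) lemon(c=2) cow(c=3) lime(c=9)]
  20. access elk: HIT, count now 3. Cache: [eel(c=1) kiwi(c=2) lemon(c=2) cow(c=3) elk(c=3) lime(c=9)]
  21. access cow: HIT, count now 4. Cache: [eel(c=1) kiwi(c=2) lemon(c=2) elk(c=3) cow(c=4) lime(c=9)]
  22. access mango: MISS, evict eel(c=1). Cache: [mango(c=1) kiwi(c=2) lemon(c=2) elk(c=3) cow(c=4) lime(c=9)]
  23. access lime: HIT, count now 10. Cache: [mango(c=1) kiwi(c=2) lemon(c=2) elk(c=3) cow(c=4) lime(c=10)]
  24. access lime: HIT, count now 11. Cache: [mango(c=1) kiwi(c=2) lemon(c=2) elk(c=3) cow(c=4) lime(c=11)]
  25. access elk: HIT, count now 4. Cache: [mango(c=1) kiwi(c=2) lemon(c=2) cow(c=4) elk(c=4) lime(c=11)]
  26. access lime: HIT, count now 12. Cache: [mango(c=1) kiwi(c=2) lemon(c=2) cow(c=4) elk(c=4) lime(c=12)]
  27. access cow: HIT, count now 5. Cache: [mango(c=1) kiwi(c=2) lemon(c=2) elk(c=4) cow(c=5) lime(c=12)]
  28. access kiwi: HIT, count now 3. Cache: [mango(c=1) lemon(c=2) kiwi(c=3) elk(c=4) cow(c=5) lime(c=12)]
  29. access mango: HIT, count now 2. Cache: [lemon(c=2) mango(c=2) kiwi(c=3) elk(c=4) cow(c=5) lime(c=12)]
  30. access elk: HIT, count now 5. Cache: [lemon(c=2) mango(c=2) kiwi(c=3) cow(c=5) elk(c=5) lime(c=12)]
  31. access mango: HIT, count now 3. Cache: [lemon(c=2) kiwi(c=3) mango(c=3) cow(c=5) elk(c=5) lime(c=12)]
  32. access lime: HIT, count now 13. Cache: [lemon(c=2) kiwi(c=3) mango(c=3) cow(c=5) elk(c=5) lime(c=13)]
  33. access elk: HIT, count now 6. Cache: [lemon(c=2) kiwi(c=3) mango(c=3) cow(c=5) elk(c=6) lime(c=13)]
  34. access cow: HIT, count now 6. Cache: [lemon(c=2) kiwi(c=3) mango(c=3) elk(c=6) cow(c=6) lime(c=13)]
  35. access elk: HIT, count now 7. Cache: [lemon(c=2) kiwi(c=3) mango(c=3) cow(c=6) elk(c=7) lime(c=13)]
Total: 28 hits, 7 misses, 1 evictions

Hit rate = 28/35 = 4/5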